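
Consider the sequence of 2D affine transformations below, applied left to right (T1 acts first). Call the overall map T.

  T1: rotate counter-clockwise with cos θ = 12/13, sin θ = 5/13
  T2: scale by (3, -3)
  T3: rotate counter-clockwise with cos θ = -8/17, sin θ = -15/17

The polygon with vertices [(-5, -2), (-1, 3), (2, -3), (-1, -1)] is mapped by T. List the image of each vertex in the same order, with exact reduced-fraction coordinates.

T1 rotate counter-clockwise with cos θ = 12/13, sin θ = 5/13: (-5, -2) → (-50/13, -49/13); (-1, 3) → (-27/13, 31/13); (2, -3) → (3, -2); (-1, -1) → (-7/13, -17/13)
T2 scale by (3, -3): (-50/13, -49/13) → (-150/13, 147/13); (-27/13, 31/13) → (-81/13, -93/13); (3, -2) → (9, 6); (-7/13, -17/13) → (-21/13, 51/13)
T3 rotate counter-clockwise with cos θ = -8/17, sin θ = -15/17: (-150/13, 147/13) → (3405/221, 1074/221); (-81/13, -93/13) → (-747/221, 1959/221); (9, 6) → (18/17, -183/17); (-21/13, 51/13) → (933/221, -93/221)

image vertices: (3405/221, 1074/221), (-747/221, 1959/221), (18/17, -183/17), (933/221, -93/221)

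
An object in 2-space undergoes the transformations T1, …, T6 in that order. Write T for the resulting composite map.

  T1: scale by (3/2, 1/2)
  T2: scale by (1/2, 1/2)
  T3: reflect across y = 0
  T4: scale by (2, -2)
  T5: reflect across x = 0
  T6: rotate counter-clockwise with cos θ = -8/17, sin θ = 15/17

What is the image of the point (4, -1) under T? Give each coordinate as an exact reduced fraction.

T1 scale by (3/2, 1/2): (4, -1) → (6, -1/2)
T2 scale by (1/2, 1/2): (6, -1/2) → (3, -1/4)
T3 reflect across y = 0: (3, -1/4) → (3, 1/4)
T4 scale by (2, -2): (3, 1/4) → (6, -1/2)
T5 reflect across x = 0: (6, -1/2) → (-6, -1/2)
T6 rotate counter-clockwise with cos θ = -8/17, sin θ = 15/17: (-6, -1/2) → (111/34, -86/17)

T(p) = (111/34, -86/17)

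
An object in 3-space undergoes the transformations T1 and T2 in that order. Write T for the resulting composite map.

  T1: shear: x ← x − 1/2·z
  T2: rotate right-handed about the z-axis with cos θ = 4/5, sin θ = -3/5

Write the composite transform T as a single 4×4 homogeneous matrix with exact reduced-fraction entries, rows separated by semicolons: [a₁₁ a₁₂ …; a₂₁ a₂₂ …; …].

T = [4/5 3/5 -2/5 0; -3/5 4/5 3/10 0; 0 0 1 0; 0 0 0 1]

T1 = [1 0 -1/2 0; 0 1 0 0; 0 0 1 0; 0 0 0 1]
T2·T1 = [4/5 3/5 -2/5 0; -3/5 4/5 3/10 0; 0 0 1 0; 0 0 0 1]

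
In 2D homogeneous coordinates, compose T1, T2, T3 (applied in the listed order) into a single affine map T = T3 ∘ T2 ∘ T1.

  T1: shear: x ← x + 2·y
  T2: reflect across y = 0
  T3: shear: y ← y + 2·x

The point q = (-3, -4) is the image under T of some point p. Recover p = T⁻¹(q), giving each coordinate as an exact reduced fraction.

T1 = [1 2 0; 0 1 0; 0 0 1]
T2·T1 = [1 2 0; 0 -1 0; 0 0 1]
T3·…·T1 = [1 2 0; 2 3 0; 0 0 1]
det M = -1; M⁻¹ = [-3 2 0; 2 -1 0; 0 0 1]
M⁻¹ · (-3, -4)ᵀ = (1, -2)ᵀ

p = (1, -2)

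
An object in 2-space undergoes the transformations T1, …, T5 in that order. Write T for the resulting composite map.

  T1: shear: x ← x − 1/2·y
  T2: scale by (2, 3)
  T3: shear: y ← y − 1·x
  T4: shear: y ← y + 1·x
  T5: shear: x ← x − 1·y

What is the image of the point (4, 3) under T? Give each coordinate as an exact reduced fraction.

T1 shear: x ← x − 1/2·y: (4, 3) → (5/2, 3)
T2 scale by (2, 3): (5/2, 3) → (5, 9)
T3 shear: y ← y − 1·x: (5, 9) → (5, 4)
T4 shear: y ← y + 1·x: (5, 4) → (5, 9)
T5 shear: x ← x − 1·y: (5, 9) → (-4, 9)

T(p) = (-4, 9)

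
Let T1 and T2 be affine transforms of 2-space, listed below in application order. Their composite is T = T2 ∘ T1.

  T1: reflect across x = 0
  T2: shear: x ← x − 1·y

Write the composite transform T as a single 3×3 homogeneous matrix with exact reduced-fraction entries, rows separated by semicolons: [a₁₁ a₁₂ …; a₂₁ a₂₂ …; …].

T1 = [-1 0 0; 0 1 0; 0 0 1]
T2·T1 = [-1 -1 0; 0 1 0; 0 0 1]

T = [-1 -1 0; 0 1 0; 0 0 1]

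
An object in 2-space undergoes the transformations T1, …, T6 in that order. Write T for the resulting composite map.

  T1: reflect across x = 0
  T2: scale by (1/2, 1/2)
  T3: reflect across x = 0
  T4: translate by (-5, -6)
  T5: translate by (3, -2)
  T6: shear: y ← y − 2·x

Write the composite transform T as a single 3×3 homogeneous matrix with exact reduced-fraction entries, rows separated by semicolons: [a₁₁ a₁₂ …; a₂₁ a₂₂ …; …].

T1 = [-1 0 0; 0 1 0; 0 0 1]
T2·T1 = [-1/2 0 0; 0 1/2 0; 0 0 1]
T3·…·T1 = [1/2 0 0; 0 1/2 0; 0 0 1]
T4·…·T1 = [1/2 0 -5; 0 1/2 -6; 0 0 1]
T5·…·T1 = [1/2 0 -2; 0 1/2 -8; 0 0 1]
T6·…·T1 = [1/2 0 -2; -1 1/2 -4; 0 0 1]

T = [1/2 0 -2; -1 1/2 -4; 0 0 1]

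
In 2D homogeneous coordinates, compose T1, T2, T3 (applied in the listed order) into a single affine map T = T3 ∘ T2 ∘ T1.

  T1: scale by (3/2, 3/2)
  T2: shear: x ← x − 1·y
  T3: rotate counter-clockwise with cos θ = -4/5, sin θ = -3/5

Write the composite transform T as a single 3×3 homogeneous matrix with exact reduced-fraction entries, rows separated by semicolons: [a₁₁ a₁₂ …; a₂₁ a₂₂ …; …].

T1 = [3/2 0 0; 0 3/2 0; 0 0 1]
T2·T1 = [3/2 -3/2 0; 0 3/2 0; 0 0 1]
T3·…·T1 = [-6/5 21/10 0; -9/10 -3/10 0; 0 0 1]

T = [-6/5 21/10 0; -9/10 -3/10 0; 0 0 1]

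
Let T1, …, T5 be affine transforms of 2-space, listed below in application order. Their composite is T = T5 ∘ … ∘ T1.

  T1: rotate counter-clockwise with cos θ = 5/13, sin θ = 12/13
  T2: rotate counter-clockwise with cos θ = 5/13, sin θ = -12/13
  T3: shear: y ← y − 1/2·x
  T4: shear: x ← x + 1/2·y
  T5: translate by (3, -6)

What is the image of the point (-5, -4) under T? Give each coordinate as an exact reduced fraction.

T1 rotate counter-clockwise with cos θ = 5/13, sin θ = 12/13: (-5, -4) → (23/13, -80/13)
T2 rotate counter-clockwise with cos θ = 5/13, sin θ = -12/13: (23/13, -80/13) → (-5, -4)
T3 shear: y ← y − 1/2·x: (-5, -4) → (-5, -3/2)
T4 shear: x ← x + 1/2·y: (-5, -3/2) → (-23/4, -3/2)
T5 translate by (3, -6): (-23/4, -3/2) → (-11/4, -15/2)

T(p) = (-11/4, -15/2)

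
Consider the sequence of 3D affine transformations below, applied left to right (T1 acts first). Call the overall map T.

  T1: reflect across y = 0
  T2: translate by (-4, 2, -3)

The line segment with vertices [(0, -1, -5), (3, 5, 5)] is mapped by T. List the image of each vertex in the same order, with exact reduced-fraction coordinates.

image vertices: (-4, 3, -8), (-1, -3, 2)

T1 reflect across y = 0: (0, -1, -5) → (0, 1, -5); (3, 5, 5) → (3, -5, 5)
T2 translate by (-4, 2, -3): (0, 1, -5) → (-4, 3, -8); (3, -5, 5) → (-1, -3, 2)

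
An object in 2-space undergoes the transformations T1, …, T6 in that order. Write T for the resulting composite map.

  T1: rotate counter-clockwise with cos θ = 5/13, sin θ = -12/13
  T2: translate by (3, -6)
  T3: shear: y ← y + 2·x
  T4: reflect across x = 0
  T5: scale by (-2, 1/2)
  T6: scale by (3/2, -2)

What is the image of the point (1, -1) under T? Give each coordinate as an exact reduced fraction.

T(p) = (96/13, 31/13)

T1 rotate counter-clockwise with cos θ = 5/13, sin θ = -12/13: (1, -1) → (-7/13, -17/13)
T2 translate by (3, -6): (-7/13, -17/13) → (32/13, -95/13)
T3 shear: y ← y + 2·x: (32/13, -95/13) → (32/13, -31/13)
T4 reflect across x = 0: (32/13, -31/13) → (-32/13, -31/13)
T5 scale by (-2, 1/2): (-32/13, -31/13) → (64/13, -31/26)
T6 scale by (3/2, -2): (64/13, -31/26) → (96/13, 31/13)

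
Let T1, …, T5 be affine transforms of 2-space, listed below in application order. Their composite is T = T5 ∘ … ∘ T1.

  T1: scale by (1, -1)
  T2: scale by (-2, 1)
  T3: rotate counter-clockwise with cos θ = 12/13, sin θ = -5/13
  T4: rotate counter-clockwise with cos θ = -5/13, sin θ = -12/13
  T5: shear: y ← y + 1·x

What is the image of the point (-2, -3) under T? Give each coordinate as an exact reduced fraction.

T1 scale by (1, -1): (-2, -3) → (-2, 3)
T2 scale by (-2, 1): (-2, 3) → (4, 3)
T3 rotate counter-clockwise with cos θ = 12/13, sin θ = -5/13: (4, 3) → (63/13, 16/13)
T4 rotate counter-clockwise with cos θ = -5/13, sin θ = -12/13: (63/13, 16/13) → (-123/169, -836/169)
T5 shear: y ← y + 1·x: (-123/169, -836/169) → (-123/169, -959/169)

T(p) = (-123/169, -959/169)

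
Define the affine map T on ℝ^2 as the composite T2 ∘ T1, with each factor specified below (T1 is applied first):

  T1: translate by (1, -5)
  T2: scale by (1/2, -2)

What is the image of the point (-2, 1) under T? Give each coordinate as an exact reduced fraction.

T1 translate by (1, -5): (-2, 1) → (-1, -4)
T2 scale by (1/2, -2): (-1, -4) → (-1/2, 8)

T(p) = (-1/2, 8)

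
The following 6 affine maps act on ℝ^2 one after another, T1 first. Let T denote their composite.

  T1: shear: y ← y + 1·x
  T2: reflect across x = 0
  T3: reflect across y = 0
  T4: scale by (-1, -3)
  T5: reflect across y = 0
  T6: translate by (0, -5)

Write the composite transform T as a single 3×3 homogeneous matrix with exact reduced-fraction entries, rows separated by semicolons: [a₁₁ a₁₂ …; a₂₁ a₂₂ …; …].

T1 = [1 0 0; 1 1 0; 0 0 1]
T2·T1 = [-1 0 0; 1 1 0; 0 0 1]
T3·…·T1 = [-1 0 0; -1 -1 0; 0 0 1]
T4·…·T1 = [1 0 0; 3 3 0; 0 0 1]
T5·…·T1 = [1 0 0; -3 -3 0; 0 0 1]
T6·…·T1 = [1 0 0; -3 -3 -5; 0 0 1]

T = [1 0 0; -3 -3 -5; 0 0 1]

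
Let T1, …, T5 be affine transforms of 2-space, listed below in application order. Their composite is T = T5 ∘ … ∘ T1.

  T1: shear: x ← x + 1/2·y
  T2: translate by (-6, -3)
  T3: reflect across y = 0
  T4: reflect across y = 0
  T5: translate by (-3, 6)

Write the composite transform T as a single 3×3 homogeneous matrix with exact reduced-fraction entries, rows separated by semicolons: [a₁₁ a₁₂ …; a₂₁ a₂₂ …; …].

T1 = [1 1/2 0; 0 1 0; 0 0 1]
T2·T1 = [1 1/2 -6; 0 1 -3; 0 0 1]
T3·…·T1 = [1 1/2 -6; 0 -1 3; 0 0 1]
T4·…·T1 = [1 1/2 -6; 0 1 -3; 0 0 1]
T5·…·T1 = [1 1/2 -9; 0 1 3; 0 0 1]

T = [1 1/2 -9; 0 1 3; 0 0 1]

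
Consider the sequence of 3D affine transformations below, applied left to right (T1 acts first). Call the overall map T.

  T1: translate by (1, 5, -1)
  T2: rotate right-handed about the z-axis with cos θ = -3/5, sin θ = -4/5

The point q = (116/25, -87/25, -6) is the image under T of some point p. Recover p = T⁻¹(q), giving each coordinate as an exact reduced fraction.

p = (-1, 4/5, -5)

T1 = [1 0 0 1; 0 1 0 5; 0 0 1 -1; 0 0 0 1]
T2·T1 = [-3/5 4/5 0 17/5; -4/5 -3/5 0 -19/5; 0 0 1 -1; 0 0 0 1]
det M = 1; M⁻¹ = [-3/5 -4/5 0 -1; 4/5 -3/5 0 -5; 0 0 1 1; 0 0 0 1]
M⁻¹ · (116/25, -87/25, -6)ᵀ = (-1, 4/5, -5)ᵀ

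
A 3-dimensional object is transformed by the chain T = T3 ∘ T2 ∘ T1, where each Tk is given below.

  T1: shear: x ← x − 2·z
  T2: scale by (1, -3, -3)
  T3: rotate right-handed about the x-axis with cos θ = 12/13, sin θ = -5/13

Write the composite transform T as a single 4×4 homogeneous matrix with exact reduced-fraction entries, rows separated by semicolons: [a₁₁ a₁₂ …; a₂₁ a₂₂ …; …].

T1 = [1 0 -2 0; 0 1 0 0; 0 0 1 0; 0 0 0 1]
T2·T1 = [1 0 -2 0; 0 -3 0 0; 0 0 -3 0; 0 0 0 1]
T3·…·T1 = [1 0 -2 0; 0 -36/13 -15/13 0; 0 15/13 -36/13 0; 0 0 0 1]

T = [1 0 -2 0; 0 -36/13 -15/13 0; 0 15/13 -36/13 0; 0 0 0 1]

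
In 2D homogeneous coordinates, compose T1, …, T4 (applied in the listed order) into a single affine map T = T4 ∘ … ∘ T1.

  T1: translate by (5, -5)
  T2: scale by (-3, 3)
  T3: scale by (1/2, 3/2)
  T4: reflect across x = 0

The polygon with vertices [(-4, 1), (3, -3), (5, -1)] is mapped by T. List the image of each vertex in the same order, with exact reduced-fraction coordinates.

T1 translate by (5, -5): (-4, 1) → (1, -4); (3, -3) → (8, -8); (5, -1) → (10, -6)
T2 scale by (-3, 3): (1, -4) → (-3, -12); (8, -8) → (-24, -24); (10, -6) → (-30, -18)
T3 scale by (1/2, 3/2): (-3, -12) → (-3/2, -18); (-24, -24) → (-12, -36); (-30, -18) → (-15, -27)
T4 reflect across x = 0: (-3/2, -18) → (3/2, -18); (-12, -36) → (12, -36); (-15, -27) → (15, -27)

image vertices: (3/2, -18), (12, -36), (15, -27)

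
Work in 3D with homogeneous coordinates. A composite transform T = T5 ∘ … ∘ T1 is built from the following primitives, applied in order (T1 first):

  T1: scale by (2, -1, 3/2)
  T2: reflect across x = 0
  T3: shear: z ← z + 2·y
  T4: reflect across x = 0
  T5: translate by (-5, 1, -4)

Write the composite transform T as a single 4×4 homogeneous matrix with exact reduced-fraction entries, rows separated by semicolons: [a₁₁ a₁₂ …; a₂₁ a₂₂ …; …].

T1 = [2 0 0 0; 0 -1 0 0; 0 0 3/2 0; 0 0 0 1]
T2·T1 = [-2 0 0 0; 0 -1 0 0; 0 0 3/2 0; 0 0 0 1]
T3·…·T1 = [-2 0 0 0; 0 -1 0 0; 0 -2 3/2 0; 0 0 0 1]
T4·…·T1 = [2 0 0 0; 0 -1 0 0; 0 -2 3/2 0; 0 0 0 1]
T5·…·T1 = [2 0 0 -5; 0 -1 0 1; 0 -2 3/2 -4; 0 0 0 1]

T = [2 0 0 -5; 0 -1 0 1; 0 -2 3/2 -4; 0 0 0 1]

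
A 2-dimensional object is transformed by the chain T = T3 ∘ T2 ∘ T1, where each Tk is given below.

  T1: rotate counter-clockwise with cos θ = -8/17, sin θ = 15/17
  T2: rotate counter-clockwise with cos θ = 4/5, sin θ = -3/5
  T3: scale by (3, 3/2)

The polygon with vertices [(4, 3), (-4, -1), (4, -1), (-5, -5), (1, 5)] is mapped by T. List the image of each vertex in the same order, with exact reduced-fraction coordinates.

image vertices: (-120/17, 225/34), (96/85, -1047/170), (24/5, 57/10), (213/17, -291/34), (-1221/85, 447/170)

T1 rotate counter-clockwise with cos θ = -8/17, sin θ = 15/17: (4, 3) → (-77/17, 36/17); (-4, -1) → (47/17, -52/17); (4, -1) → (-1, 4); (-5, -5) → (115/17, -35/17); (1, 5) → (-83/17, -25/17)
T2 rotate counter-clockwise with cos θ = 4/5, sin θ = -3/5: (-77/17, 36/17) → (-40/17, 75/17); (47/17, -52/17) → (32/85, -349/85); (-1, 4) → (8/5, 19/5); (115/17, -35/17) → (71/17, -97/17); (-83/17, -25/17) → (-407/85, 149/85)
T3 scale by (3, 3/2): (-40/17, 75/17) → (-120/17, 225/34); (32/85, -349/85) → (96/85, -1047/170); (8/5, 19/5) → (24/5, 57/10); (71/17, -97/17) → (213/17, -291/34); (-407/85, 149/85) → (-1221/85, 447/170)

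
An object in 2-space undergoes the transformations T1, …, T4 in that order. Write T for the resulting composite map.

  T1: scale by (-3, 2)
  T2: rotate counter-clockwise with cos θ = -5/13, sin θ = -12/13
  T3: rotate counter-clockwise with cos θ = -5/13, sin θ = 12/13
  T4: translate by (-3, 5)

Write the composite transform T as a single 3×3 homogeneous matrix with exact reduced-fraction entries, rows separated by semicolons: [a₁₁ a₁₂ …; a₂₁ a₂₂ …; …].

T1 = [-3 0 0; 0 2 0; 0 0 1]
T2·T1 = [15/13 24/13 0; 36/13 -10/13 0; 0 0 1]
T3·…·T1 = [-3 0 0; 0 2 0; 0 0 1]
T4·…·T1 = [-3 0 -3; 0 2 5; 0 0 1]

T = [-3 0 -3; 0 2 5; 0 0 1]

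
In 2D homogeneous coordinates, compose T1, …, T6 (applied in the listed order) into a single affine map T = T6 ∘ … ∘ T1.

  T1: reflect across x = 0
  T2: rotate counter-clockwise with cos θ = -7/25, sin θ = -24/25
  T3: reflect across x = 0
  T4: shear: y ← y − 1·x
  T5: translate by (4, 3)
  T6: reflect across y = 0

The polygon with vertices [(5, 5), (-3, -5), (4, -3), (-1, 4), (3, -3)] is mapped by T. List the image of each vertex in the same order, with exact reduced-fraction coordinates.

image vertices: (-11/5, -63/5), (241/25, 103/25), (144/25, -148/25), (11/25, -112/25), (151/25, -117/25)

T1 reflect across x = 0: (5, 5) → (-5, 5); (-3, -5) → (3, -5); (4, -3) → (-4, -3); (-1, 4) → (1, 4); (3, -3) → (-3, -3)
T2 rotate counter-clockwise with cos θ = -7/25, sin θ = -24/25: (-5, 5) → (31/5, 17/5); (3, -5) → (-141/25, -37/25); (-4, -3) → (-44/25, 117/25); (1, 4) → (89/25, -52/25); (-3, -3) → (-51/25, 93/25)
T3 reflect across x = 0: (31/5, 17/5) → (-31/5, 17/5); (-141/25, -37/25) → (141/25, -37/25); (-44/25, 117/25) → (44/25, 117/25); (89/25, -52/25) → (-89/25, -52/25); (-51/25, 93/25) → (51/25, 93/25)
T4 shear: y ← y − 1·x: (-31/5, 17/5) → (-31/5, 48/5); (141/25, -37/25) → (141/25, -178/25); (44/25, 117/25) → (44/25, 73/25); (-89/25, -52/25) → (-89/25, 37/25); (51/25, 93/25) → (51/25, 42/25)
T5 translate by (4, 3): (-31/5, 48/5) → (-11/5, 63/5); (141/25, -178/25) → (241/25, -103/25); (44/25, 73/25) → (144/25, 148/25); (-89/25, 37/25) → (11/25, 112/25); (51/25, 42/25) → (151/25, 117/25)
T6 reflect across y = 0: (-11/5, 63/5) → (-11/5, -63/5); (241/25, -103/25) → (241/25, 103/25); (144/25, 148/25) → (144/25, -148/25); (11/25, 112/25) → (11/25, -112/25); (151/25, 117/25) → (151/25, -117/25)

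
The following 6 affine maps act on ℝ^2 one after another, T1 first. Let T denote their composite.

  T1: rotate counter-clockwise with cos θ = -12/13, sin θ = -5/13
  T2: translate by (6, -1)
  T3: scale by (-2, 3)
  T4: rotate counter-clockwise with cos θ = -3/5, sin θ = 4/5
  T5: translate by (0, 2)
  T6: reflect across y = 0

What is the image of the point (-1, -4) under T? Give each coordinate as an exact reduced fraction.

T(p) = (-12/13, 158/13)

T1 rotate counter-clockwise with cos θ = -12/13, sin θ = -5/13: (-1, -4) → (-8/13, 53/13)
T2 translate by (6, -1): (-8/13, 53/13) → (70/13, 40/13)
T3 scale by (-2, 3): (70/13, 40/13) → (-140/13, 120/13)
T4 rotate counter-clockwise with cos θ = -3/5, sin θ = 4/5: (-140/13, 120/13) → (-12/13, -184/13)
T5 translate by (0, 2): (-12/13, -184/13) → (-12/13, -158/13)
T6 reflect across y = 0: (-12/13, -158/13) → (-12/13, 158/13)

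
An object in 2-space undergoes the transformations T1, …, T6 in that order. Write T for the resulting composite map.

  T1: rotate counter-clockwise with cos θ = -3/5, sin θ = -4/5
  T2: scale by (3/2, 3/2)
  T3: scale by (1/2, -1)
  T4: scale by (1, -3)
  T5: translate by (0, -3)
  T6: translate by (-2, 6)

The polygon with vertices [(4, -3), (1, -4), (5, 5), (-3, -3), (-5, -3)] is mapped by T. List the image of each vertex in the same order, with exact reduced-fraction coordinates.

image vertices: (-28/5, -33/10), (-97/20, 51/5), (-5/4, -57/2), (-49/20, 219/10), (-31/20, 291/10)

T1 rotate counter-clockwise with cos θ = -3/5, sin θ = -4/5: (4, -3) → (-24/5, -7/5); (1, -4) → (-19/5, 8/5); (5, 5) → (1, -7); (-3, -3) → (-3/5, 21/5); (-5, -3) → (3/5, 29/5)
T2 scale by (3/2, 3/2): (-24/5, -7/5) → (-36/5, -21/10); (-19/5, 8/5) → (-57/10, 12/5); (1, -7) → (3/2, -21/2); (-3/5, 21/5) → (-9/10, 63/10); (3/5, 29/5) → (9/10, 87/10)
T3 scale by (1/2, -1): (-36/5, -21/10) → (-18/5, 21/10); (-57/10, 12/5) → (-57/20, -12/5); (3/2, -21/2) → (3/4, 21/2); (-9/10, 63/10) → (-9/20, -63/10); (9/10, 87/10) → (9/20, -87/10)
T4 scale by (1, -3): (-18/5, 21/10) → (-18/5, -63/10); (-57/20, -12/5) → (-57/20, 36/5); (3/4, 21/2) → (3/4, -63/2); (-9/20, -63/10) → (-9/20, 189/10); (9/20, -87/10) → (9/20, 261/10)
T5 translate by (0, -3): (-18/5, -63/10) → (-18/5, -93/10); (-57/20, 36/5) → (-57/20, 21/5); (3/4, -63/2) → (3/4, -69/2); (-9/20, 189/10) → (-9/20, 159/10); (9/20, 261/10) → (9/20, 231/10)
T6 translate by (-2, 6): (-18/5, -93/10) → (-28/5, -33/10); (-57/20, 21/5) → (-97/20, 51/5); (3/4, -69/2) → (-5/4, -57/2); (-9/20, 159/10) → (-49/20, 219/10); (9/20, 231/10) → (-31/20, 291/10)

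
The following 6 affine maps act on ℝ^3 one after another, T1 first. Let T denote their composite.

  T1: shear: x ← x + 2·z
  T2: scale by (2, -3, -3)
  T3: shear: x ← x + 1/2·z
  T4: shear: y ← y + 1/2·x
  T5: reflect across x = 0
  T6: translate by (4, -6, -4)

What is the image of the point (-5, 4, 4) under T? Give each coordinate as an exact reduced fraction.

T(p) = (4, -18, -16)

T1 shear: x ← x + 2·z: (-5, 4, 4) → (3, 4, 4)
T2 scale by (2, -3, -3): (3, 4, 4) → (6, -12, -12)
T3 shear: x ← x + 1/2·z: (6, -12, -12) → (0, -12, -12)
T4 shear: y ← y + 1/2·x: (0, -12, -12) → (0, -12, -12)
T5 reflect across x = 0: (0, -12, -12) → (0, -12, -12)
T6 translate by (4, -6, -4): (0, -12, -12) → (4, -18, -16)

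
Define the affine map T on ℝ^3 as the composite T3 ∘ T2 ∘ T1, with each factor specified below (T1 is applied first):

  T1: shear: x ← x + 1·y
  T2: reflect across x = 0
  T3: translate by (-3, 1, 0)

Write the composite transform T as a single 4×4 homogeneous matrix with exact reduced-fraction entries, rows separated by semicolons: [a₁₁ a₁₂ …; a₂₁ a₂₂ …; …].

T1 = [1 1 0 0; 0 1 0 0; 0 0 1 0; 0 0 0 1]
T2·T1 = [-1 -1 0 0; 0 1 0 0; 0 0 1 0; 0 0 0 1]
T3·…·T1 = [-1 -1 0 -3; 0 1 0 1; 0 0 1 0; 0 0 0 1]

T = [-1 -1 0 -3; 0 1 0 1; 0 0 1 0; 0 0 0 1]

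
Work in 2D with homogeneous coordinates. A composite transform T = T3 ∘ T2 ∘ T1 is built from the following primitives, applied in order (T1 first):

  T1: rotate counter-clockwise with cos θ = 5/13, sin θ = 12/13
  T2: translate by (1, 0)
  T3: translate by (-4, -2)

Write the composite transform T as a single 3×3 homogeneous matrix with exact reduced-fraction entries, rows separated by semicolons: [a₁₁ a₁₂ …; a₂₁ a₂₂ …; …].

T = [5/13 -12/13 -3; 12/13 5/13 -2; 0 0 1]

T1 = [5/13 -12/13 0; 12/13 5/13 0; 0 0 1]
T2·T1 = [5/13 -12/13 1; 12/13 5/13 0; 0 0 1]
T3·…·T1 = [5/13 -12/13 -3; 12/13 5/13 -2; 0 0 1]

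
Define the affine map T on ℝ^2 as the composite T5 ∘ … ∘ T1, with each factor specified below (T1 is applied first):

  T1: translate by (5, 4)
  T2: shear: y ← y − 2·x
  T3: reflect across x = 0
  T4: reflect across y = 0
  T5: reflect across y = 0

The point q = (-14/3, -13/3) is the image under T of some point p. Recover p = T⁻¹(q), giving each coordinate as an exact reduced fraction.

T1 = [1 0 5; 0 1 4; 0 0 1]
T2·T1 = [1 0 5; -2 1 -6; 0 0 1]
T3·…·T1 = [-1 0 -5; -2 1 -6; 0 0 1]
T4·…·T1 = [-1 0 -5; 2 -1 6; 0 0 1]
T5·…·T1 = [-1 0 -5; -2 1 -6; 0 0 1]
det M = -1; M⁻¹ = [-1 0 -5; -2 1 -4; 0 0 1]
M⁻¹ · (-14/3, -13/3)ᵀ = (-1/3, 1)ᵀ

p = (-1/3, 1)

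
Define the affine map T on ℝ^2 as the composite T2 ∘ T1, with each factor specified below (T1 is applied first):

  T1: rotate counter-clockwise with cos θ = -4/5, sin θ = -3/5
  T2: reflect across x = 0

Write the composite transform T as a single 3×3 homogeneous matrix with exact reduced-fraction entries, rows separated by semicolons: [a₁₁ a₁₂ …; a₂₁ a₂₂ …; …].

T1 = [-4/5 3/5 0; -3/5 -4/5 0; 0 0 1]
T2·T1 = [4/5 -3/5 0; -3/5 -4/5 0; 0 0 1]

T = [4/5 -3/5 0; -3/5 -4/5 0; 0 0 1]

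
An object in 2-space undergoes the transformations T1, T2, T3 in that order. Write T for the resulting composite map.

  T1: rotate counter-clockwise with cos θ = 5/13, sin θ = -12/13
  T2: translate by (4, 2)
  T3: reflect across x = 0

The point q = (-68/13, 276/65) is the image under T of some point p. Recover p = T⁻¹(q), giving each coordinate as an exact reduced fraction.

p = (-8/5, 2)

T1 = [5/13 12/13 0; -12/13 5/13 0; 0 0 1]
T2·T1 = [5/13 12/13 4; -12/13 5/13 2; 0 0 1]
T3·…·T1 = [-5/13 -12/13 -4; -12/13 5/13 2; 0 0 1]
det M = -1; M⁻¹ = [-5/13 -12/13 4/13; -12/13 5/13 -58/13; 0 0 1]
M⁻¹ · (-68/13, 276/65)ᵀ = (-8/5, 2)ᵀ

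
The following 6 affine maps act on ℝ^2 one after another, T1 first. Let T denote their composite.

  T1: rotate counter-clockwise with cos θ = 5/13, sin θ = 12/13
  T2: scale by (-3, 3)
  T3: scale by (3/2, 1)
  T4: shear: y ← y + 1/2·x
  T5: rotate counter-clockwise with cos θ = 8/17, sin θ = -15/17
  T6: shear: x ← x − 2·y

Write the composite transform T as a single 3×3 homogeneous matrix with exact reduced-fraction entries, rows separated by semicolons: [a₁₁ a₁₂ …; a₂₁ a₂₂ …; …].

T1 = [5/13 -12/13 0; 12/13 5/13 0; 0 0 1]
T2·T1 = [-15/13 36/13 0; 36/13 15/13 0; 0 0 1]
T3·…·T1 = [-45/26 54/13 0; 36/13 15/13 0; 0 0 1]
T4·…·T1 = [-45/26 54/13 0; 99/52 42/13 0; 0 0 1]
T5·…·T1 = [45/52 1062/221 0; 63/26 -474/221 0; 0 0 1]
T6·…·T1 = [-207/52 2010/221 0; 63/26 -474/221 0; 0 0 1]

T = [-207/52 2010/221 0; 63/26 -474/221 0; 0 0 1]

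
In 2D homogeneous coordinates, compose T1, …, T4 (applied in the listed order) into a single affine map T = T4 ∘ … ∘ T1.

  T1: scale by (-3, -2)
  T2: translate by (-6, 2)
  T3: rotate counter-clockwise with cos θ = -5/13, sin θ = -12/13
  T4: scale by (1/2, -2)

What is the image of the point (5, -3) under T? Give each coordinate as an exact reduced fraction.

T1 scale by (-3, -2): (5, -3) → (-15, 6)
T2 translate by (-6, 2): (-15, 6) → (-21, 8)
T3 rotate counter-clockwise with cos θ = -5/13, sin θ = -12/13: (-21, 8) → (201/13, 212/13)
T4 scale by (1/2, -2): (201/13, 212/13) → (201/26, -424/13)

T(p) = (201/26, -424/13)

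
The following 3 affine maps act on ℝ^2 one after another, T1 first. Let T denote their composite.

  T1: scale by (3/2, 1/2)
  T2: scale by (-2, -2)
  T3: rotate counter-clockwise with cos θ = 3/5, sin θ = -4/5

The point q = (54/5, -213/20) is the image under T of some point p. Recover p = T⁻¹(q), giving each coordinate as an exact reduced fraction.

p = (-5, -9/4)

T1 = [3/2 0 0; 0 1/2 0; 0 0 1]
T2·T1 = [-3 0 0; 0 -1 0; 0 0 1]
T3·…·T1 = [-9/5 -4/5 0; 12/5 -3/5 0; 0 0 1]
det M = 3; M⁻¹ = [-1/5 4/15 0; -4/5 -3/5 0; 0 0 1]
M⁻¹ · (54/5, -213/20)ᵀ = (-5, -9/4)ᵀ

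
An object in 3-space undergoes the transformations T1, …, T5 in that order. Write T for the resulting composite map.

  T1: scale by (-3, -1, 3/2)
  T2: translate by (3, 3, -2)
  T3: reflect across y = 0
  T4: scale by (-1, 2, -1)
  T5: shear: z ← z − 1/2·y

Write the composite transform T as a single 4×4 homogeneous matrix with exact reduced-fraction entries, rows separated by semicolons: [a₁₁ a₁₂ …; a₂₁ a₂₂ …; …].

T1 = [-3 0 0 0; 0 -1 0 0; 0 0 3/2 0; 0 0 0 1]
T2·T1 = [-3 0 0 3; 0 -1 0 3; 0 0 3/2 -2; 0 0 0 1]
T3·…·T1 = [-3 0 0 3; 0 1 0 -3; 0 0 3/2 -2; 0 0 0 1]
T4·…·T1 = [3 0 0 -3; 0 2 0 -6; 0 0 -3/2 2; 0 0 0 1]
T5·…·T1 = [3 0 0 -3; 0 2 0 -6; 0 -1 -3/2 5; 0 0 0 1]

T = [3 0 0 -3; 0 2 0 -6; 0 -1 -3/2 5; 0 0 0 1]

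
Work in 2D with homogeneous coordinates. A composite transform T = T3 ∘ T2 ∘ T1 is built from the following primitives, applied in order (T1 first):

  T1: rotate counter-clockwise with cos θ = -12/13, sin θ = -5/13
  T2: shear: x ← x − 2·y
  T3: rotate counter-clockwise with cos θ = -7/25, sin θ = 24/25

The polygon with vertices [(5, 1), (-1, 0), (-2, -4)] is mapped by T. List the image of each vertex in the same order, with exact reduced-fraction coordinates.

T1 rotate counter-clockwise with cos θ = -12/13, sin θ = -5/13: (5, 1) → (-55/13, -37/13); (-1, 0) → (12/13, 5/13); (-2, -4) → (4/13, 58/13)
T2 shear: x ← x − 2·y: (-55/13, -37/13) → (19/13, -37/13); (12/13, 5/13) → (2/13, 5/13); (4/13, 58/13) → (-112/13, 58/13)
T3 rotate counter-clockwise with cos θ = -7/25, sin θ = 24/25: (19/13, -37/13) → (151/65, 11/5); (2/13, 5/13) → (-134/325, 1/25); (-112/13, 58/13) → (-608/325, -238/25)

image vertices: (151/65, 11/5), (-134/325, 1/25), (-608/325, -238/25)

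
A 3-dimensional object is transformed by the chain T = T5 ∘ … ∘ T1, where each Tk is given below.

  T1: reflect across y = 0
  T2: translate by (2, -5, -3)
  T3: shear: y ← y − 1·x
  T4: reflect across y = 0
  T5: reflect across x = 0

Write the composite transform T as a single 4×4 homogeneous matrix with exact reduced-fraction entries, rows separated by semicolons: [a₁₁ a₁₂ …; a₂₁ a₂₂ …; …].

T1 = [1 0 0 0; 0 -1 0 0; 0 0 1 0; 0 0 0 1]
T2·T1 = [1 0 0 2; 0 -1 0 -5; 0 0 1 -3; 0 0 0 1]
T3·…·T1 = [1 0 0 2; -1 -1 0 -7; 0 0 1 -3; 0 0 0 1]
T4·…·T1 = [1 0 0 2; 1 1 0 7; 0 0 1 -3; 0 0 0 1]
T5·…·T1 = [-1 0 0 -2; 1 1 0 7; 0 0 1 -3; 0 0 0 1]

T = [-1 0 0 -2; 1 1 0 7; 0 0 1 -3; 0 0 0 1]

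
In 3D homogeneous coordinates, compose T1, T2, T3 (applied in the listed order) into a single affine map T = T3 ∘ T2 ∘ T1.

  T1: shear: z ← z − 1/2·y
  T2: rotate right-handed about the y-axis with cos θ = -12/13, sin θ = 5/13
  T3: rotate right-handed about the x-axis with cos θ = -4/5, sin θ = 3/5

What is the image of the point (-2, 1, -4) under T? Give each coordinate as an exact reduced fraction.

T(p) = (3/26, -244/65, -217/65)

T1 shear: z ← z − 1/2·y: (-2, 1, -4) → (-2, 1, -9/2)
T2 rotate right-handed about the y-axis with cos θ = -12/13, sin θ = 5/13: (-2, 1, -9/2) → (3/26, 1, 64/13)
T3 rotate right-handed about the x-axis with cos θ = -4/5, sin θ = 3/5: (3/26, 1, 64/13) → (3/26, -244/65, -217/65)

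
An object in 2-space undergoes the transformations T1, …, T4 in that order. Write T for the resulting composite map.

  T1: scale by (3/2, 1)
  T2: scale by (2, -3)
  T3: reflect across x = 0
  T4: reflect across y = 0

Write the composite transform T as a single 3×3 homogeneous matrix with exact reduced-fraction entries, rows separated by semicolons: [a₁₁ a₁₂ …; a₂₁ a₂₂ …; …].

T = [-3 0 0; 0 3 0; 0 0 1]

T1 = [3/2 0 0; 0 1 0; 0 0 1]
T2·T1 = [3 0 0; 0 -3 0; 0 0 1]
T3·…·T1 = [-3 0 0; 0 -3 0; 0 0 1]
T4·…·T1 = [-3 0 0; 0 3 0; 0 0 1]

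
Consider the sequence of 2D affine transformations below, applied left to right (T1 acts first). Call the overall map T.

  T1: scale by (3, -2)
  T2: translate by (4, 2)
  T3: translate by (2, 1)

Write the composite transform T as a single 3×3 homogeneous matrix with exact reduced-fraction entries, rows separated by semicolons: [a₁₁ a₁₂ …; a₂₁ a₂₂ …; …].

T = [3 0 6; 0 -2 3; 0 0 1]

T1 = [3 0 0; 0 -2 0; 0 0 1]
T2·T1 = [3 0 4; 0 -2 2; 0 0 1]
T3·…·T1 = [3 0 6; 0 -2 3; 0 0 1]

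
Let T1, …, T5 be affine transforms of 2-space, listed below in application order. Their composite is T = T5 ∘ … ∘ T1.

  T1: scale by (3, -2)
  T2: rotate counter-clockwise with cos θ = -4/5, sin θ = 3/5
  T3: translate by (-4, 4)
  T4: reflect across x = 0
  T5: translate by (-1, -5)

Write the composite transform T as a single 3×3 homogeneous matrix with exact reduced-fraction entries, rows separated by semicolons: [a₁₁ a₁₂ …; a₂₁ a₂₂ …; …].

T1 = [3 0 0; 0 -2 0; 0 0 1]
T2·T1 = [-12/5 6/5 0; 9/5 8/5 0; 0 0 1]
T3·…·T1 = [-12/5 6/5 -4; 9/5 8/5 4; 0 0 1]
T4·…·T1 = [12/5 -6/5 4; 9/5 8/5 4; 0 0 1]
T5·…·T1 = [12/5 -6/5 3; 9/5 8/5 -1; 0 0 1]

T = [12/5 -6/5 3; 9/5 8/5 -1; 0 0 1]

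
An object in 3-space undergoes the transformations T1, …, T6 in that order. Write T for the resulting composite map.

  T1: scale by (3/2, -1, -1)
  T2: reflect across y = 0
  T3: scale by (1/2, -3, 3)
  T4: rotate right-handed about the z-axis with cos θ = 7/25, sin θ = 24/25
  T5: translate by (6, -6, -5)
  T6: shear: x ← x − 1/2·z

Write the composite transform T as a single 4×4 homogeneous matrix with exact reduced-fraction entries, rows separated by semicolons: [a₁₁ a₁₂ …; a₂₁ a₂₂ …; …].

T1 = [3/2 0 0 0; 0 -1 0 0; 0 0 -1 0; 0 0 0 1]
T2·T1 = [3/2 0 0 0; 0 1 0 0; 0 0 -1 0; 0 0 0 1]
T3·…·T1 = [3/4 0 0 0; 0 -3 0 0; 0 0 -3 0; 0 0 0 1]
T4·…·T1 = [21/100 72/25 0 0; 18/25 -21/25 0 0; 0 0 -3 0; 0 0 0 1]
T5·…·T1 = [21/100 72/25 0 6; 18/25 -21/25 0 -6; 0 0 -3 -5; 0 0 0 1]
T6·…·T1 = [21/100 72/25 3/2 17/2; 18/25 -21/25 0 -6; 0 0 -3 -5; 0 0 0 1]

T = [21/100 72/25 3/2 17/2; 18/25 -21/25 0 -6; 0 0 -3 -5; 0 0 0 1]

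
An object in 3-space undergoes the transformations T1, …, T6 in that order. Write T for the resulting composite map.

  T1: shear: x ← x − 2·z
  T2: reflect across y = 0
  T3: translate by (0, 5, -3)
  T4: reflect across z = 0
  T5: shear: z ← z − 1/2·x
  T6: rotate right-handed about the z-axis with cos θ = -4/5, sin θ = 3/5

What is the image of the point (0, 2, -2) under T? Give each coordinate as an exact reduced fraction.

T1 shear: x ← x − 2·z: (0, 2, -2) → (4, 2, -2)
T2 reflect across y = 0: (4, 2, -2) → (4, -2, -2)
T3 translate by (0, 5, -3): (4, -2, -2) → (4, 3, -5)
T4 reflect across z = 0: (4, 3, -5) → (4, 3, 5)
T5 shear: z ← z − 1/2·x: (4, 3, 5) → (4, 3, 3)
T6 rotate right-handed about the z-axis with cos θ = -4/5, sin θ = 3/5: (4, 3, 3) → (-5, 0, 3)

T(p) = (-5, 0, 3)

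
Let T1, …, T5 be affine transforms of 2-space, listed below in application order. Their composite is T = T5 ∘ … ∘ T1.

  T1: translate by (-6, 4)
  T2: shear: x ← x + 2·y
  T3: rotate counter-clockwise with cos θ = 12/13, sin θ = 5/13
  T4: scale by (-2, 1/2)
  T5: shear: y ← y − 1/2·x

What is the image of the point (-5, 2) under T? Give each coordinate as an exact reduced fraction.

T1 translate by (-6, 4): (-5, 2) → (-11, 6)
T2 shear: x ← x + 2·y: (-11, 6) → (1, 6)
T3 rotate counter-clockwise with cos θ = 12/13, sin θ = 5/13: (1, 6) → (-18/13, 77/13)
T4 scale by (-2, 1/2): (-18/13, 77/13) → (36/13, 77/26)
T5 shear: y ← y − 1/2·x: (36/13, 77/26) → (36/13, 41/26)

T(p) = (36/13, 41/26)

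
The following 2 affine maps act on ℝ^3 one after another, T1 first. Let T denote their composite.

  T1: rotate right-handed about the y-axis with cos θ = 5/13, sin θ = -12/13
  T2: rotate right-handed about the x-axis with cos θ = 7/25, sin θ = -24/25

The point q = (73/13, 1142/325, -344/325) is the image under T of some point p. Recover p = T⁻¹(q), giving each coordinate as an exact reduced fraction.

T1 = [5/13 0 -12/13 0; 0 1 0 0; 12/13 0 5/13 0; 0 0 0 1]
T2·T1 = [5/13 0 -12/13 0; 288/325 7/25 24/65 0; 84/325 -24/25 7/65 0; 0 0 0 1]
det M = 1; M⁻¹ = [5/13 288/325 84/325 0; 0 7/25 -24/25 0; -12/13 24/65 7/65 0; 0 0 0 1]
M⁻¹ · (73/13, 1142/325, -344/325)ᵀ = (5, 2, -4)ᵀ

p = (5, 2, -4)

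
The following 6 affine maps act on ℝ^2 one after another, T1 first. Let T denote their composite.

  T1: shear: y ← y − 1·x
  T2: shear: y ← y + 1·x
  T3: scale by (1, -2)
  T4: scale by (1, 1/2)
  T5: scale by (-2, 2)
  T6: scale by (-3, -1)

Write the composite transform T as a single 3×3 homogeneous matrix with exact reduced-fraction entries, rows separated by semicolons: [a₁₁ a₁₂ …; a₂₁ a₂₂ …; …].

T1 = [1 0 0; -1 1 0; 0 0 1]
T2·T1 = [1 0 0; 0 1 0; 0 0 1]
T3·…·T1 = [1 0 0; 0 -2 0; 0 0 1]
T4·…·T1 = [1 0 0; 0 -1 0; 0 0 1]
T5·…·T1 = [-2 0 0; 0 -2 0; 0 0 1]
T6·…·T1 = [6 0 0; 0 2 0; 0 0 1]

T = [6 0 0; 0 2 0; 0 0 1]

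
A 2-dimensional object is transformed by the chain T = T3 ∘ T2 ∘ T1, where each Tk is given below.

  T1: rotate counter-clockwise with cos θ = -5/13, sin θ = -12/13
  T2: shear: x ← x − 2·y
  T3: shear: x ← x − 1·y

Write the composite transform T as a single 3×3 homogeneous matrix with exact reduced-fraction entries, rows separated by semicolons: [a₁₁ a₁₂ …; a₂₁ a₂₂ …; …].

T1 = [-5/13 12/13 0; -12/13 -5/13 0; 0 0 1]
T2·T1 = [19/13 22/13 0; -12/13 -5/13 0; 0 0 1]
T3·…·T1 = [31/13 27/13 0; -12/13 -5/13 0; 0 0 1]

T = [31/13 27/13 0; -12/13 -5/13 0; 0 0 1]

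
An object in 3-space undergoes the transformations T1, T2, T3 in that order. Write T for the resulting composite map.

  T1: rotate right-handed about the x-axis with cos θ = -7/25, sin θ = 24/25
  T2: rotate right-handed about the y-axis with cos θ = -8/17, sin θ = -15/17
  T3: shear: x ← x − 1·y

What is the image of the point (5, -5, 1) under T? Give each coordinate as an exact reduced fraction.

T(p) = (718/425, 11/25, 2891/425)

T1 rotate right-handed about the x-axis with cos θ = -7/25, sin θ = 24/25: (5, -5, 1) → (5, 11/25, -127/25)
T2 rotate right-handed about the y-axis with cos θ = -8/17, sin θ = -15/17: (5, 11/25, -127/25) → (181/85, 11/25, 2891/425)
T3 shear: x ← x − 1·y: (181/85, 11/25, 2891/425) → (718/425, 11/25, 2891/425)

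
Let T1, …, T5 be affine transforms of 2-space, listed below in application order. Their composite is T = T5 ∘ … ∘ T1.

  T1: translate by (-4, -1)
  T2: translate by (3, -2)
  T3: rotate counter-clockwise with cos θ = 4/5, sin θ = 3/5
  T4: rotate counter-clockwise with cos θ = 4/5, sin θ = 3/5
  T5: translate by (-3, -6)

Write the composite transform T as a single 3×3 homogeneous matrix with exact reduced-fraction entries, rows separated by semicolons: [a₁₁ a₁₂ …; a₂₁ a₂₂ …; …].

T1 = [1 0 -4; 0 1 -1; 0 0 1]
T2·T1 = [1 0 -1; 0 1 -3; 0 0 1]
T3·…·T1 = [4/5 -3/5 1; 3/5 4/5 -3; 0 0 1]
T4·…·T1 = [7/25 -24/25 13/5; 24/25 7/25 -9/5; 0 0 1]
T5·…·T1 = [7/25 -24/25 -2/5; 24/25 7/25 -39/5; 0 0 1]

T = [7/25 -24/25 -2/5; 24/25 7/25 -39/5; 0 0 1]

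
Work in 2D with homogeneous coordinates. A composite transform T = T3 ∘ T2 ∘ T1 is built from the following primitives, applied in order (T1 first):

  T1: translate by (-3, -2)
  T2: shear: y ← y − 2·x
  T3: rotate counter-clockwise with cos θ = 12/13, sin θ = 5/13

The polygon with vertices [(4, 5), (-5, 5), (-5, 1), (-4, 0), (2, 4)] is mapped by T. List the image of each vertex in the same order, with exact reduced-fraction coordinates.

T1 translate by (-3, -2): (4, 5) → (1, 3); (-5, 5) → (-8, 3); (-5, 1) → (-8, -1); (-4, 0) → (-7, -2); (2, 4) → (-1, 2)
T2 shear: y ← y − 2·x: (1, 3) → (1, 1); (-8, 3) → (-8, 19); (-8, -1) → (-8, 15); (-7, -2) → (-7, 12); (-1, 2) → (-1, 4)
T3 rotate counter-clockwise with cos θ = 12/13, sin θ = 5/13: (1, 1) → (7/13, 17/13); (-8, 19) → (-191/13, 188/13); (-8, 15) → (-171/13, 140/13); (-7, 12) → (-144/13, 109/13); (-1, 4) → (-32/13, 43/13)

image vertices: (7/13, 17/13), (-191/13, 188/13), (-171/13, 140/13), (-144/13, 109/13), (-32/13, 43/13)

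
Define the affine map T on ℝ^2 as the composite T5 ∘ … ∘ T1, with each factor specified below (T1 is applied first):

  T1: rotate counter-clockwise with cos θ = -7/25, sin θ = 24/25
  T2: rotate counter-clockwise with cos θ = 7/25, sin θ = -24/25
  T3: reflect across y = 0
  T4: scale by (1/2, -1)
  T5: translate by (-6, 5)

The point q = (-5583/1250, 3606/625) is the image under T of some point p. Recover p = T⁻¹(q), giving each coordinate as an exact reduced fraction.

p = (3, -1)

T1 = [-7/25 -24/25 0; 24/25 -7/25 0; 0 0 1]
T2·T1 = [527/625 -336/625 0; 336/625 527/625 0; 0 0 1]
T3·…·T1 = [527/625 -336/625 0; -336/625 -527/625 0; 0 0 1]
T4·…·T1 = [527/1250 -168/625 0; 336/625 527/625 0; 0 0 1]
T5·…·T1 = [527/1250 -168/625 -6; 336/625 527/625 5; 0 0 1]
det M = 1/2; M⁻¹ = [1054/625 336/625 4644/625; -672/625 527/625 -6667/625; 0 0 1]
M⁻¹ · (-5583/1250, 3606/625)ᵀ = (3, -1)ᵀ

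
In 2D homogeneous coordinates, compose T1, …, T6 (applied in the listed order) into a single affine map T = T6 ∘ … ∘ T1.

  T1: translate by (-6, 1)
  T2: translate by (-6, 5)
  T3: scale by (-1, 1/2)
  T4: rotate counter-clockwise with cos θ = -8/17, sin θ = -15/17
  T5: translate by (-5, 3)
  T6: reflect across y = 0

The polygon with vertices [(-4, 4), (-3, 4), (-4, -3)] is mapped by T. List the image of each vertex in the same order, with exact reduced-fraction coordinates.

image vertices: (-138/17, 229/17), (-130/17, 214/17), (-381/34, 201/17)

T1 translate by (-6, 1): (-4, 4) → (-10, 5); (-3, 4) → (-9, 5); (-4, -3) → (-10, -2)
T2 translate by (-6, 5): (-10, 5) → (-16, 10); (-9, 5) → (-15, 10); (-10, -2) → (-16, 3)
T3 scale by (-1, 1/2): (-16, 10) → (16, 5); (-15, 10) → (15, 5); (-16, 3) → (16, 3/2)
T4 rotate counter-clockwise with cos θ = -8/17, sin θ = -15/17: (16, 5) → (-53/17, -280/17); (15, 5) → (-45/17, -265/17); (16, 3/2) → (-211/34, -252/17)
T5 translate by (-5, 3): (-53/17, -280/17) → (-138/17, -229/17); (-45/17, -265/17) → (-130/17, -214/17); (-211/34, -252/17) → (-381/34, -201/17)
T6 reflect across y = 0: (-138/17, -229/17) → (-138/17, 229/17); (-130/17, -214/17) → (-130/17, 214/17); (-381/34, -201/17) → (-381/34, 201/17)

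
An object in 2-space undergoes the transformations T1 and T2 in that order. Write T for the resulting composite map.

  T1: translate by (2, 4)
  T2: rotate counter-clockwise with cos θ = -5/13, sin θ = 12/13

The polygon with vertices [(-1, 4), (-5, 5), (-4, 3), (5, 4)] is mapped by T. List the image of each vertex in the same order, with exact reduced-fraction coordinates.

image vertices: (-101/13, -28/13), (-93/13, -81/13), (-74/13, -59/13), (-131/13, 44/13)

T1 translate by (2, 4): (-1, 4) → (1, 8); (-5, 5) → (-3, 9); (-4, 3) → (-2, 7); (5, 4) → (7, 8)
T2 rotate counter-clockwise with cos θ = -5/13, sin θ = 12/13: (1, 8) → (-101/13, -28/13); (-3, 9) → (-93/13, -81/13); (-2, 7) → (-74/13, -59/13); (7, 8) → (-131/13, 44/13)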